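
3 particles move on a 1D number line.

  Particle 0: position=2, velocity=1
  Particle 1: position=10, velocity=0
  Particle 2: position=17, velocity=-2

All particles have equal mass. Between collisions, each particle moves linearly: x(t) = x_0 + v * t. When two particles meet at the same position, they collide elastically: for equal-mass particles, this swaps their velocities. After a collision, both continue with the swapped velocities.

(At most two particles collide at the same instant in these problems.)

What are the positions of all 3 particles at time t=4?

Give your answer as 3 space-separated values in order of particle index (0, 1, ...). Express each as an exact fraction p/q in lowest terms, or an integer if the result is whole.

Answer: 6 9 10

Derivation:
Collision at t=7/2: particles 1 and 2 swap velocities; positions: p0=11/2 p1=10 p2=10; velocities now: v0=1 v1=-2 v2=0
Advance to t=4 (no further collisions before then); velocities: v0=1 v1=-2 v2=0; positions = 6 9 10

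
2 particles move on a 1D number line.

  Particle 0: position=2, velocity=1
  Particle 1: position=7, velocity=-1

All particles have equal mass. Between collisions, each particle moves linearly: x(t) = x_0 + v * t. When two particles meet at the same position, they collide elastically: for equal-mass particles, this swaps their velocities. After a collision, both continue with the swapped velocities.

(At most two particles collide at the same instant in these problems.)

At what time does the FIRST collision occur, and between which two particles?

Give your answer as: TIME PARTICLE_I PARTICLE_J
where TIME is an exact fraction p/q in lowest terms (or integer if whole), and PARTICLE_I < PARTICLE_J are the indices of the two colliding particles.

Pair (0,1): pos 2,7 vel 1,-1 -> gap=5, closing at 2/unit, collide at t=5/2
Earliest collision: t=5/2 between 0 and 1

Answer: 5/2 0 1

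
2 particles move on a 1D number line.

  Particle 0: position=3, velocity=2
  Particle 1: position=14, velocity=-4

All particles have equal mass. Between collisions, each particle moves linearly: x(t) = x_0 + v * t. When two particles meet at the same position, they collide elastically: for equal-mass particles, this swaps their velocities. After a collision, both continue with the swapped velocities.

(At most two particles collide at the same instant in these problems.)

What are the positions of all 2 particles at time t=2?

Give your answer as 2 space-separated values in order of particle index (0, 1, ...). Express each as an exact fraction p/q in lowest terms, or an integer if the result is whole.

Collision at t=11/6: particles 0 and 1 swap velocities; positions: p0=20/3 p1=20/3; velocities now: v0=-4 v1=2
Advance to t=2 (no further collisions before then); velocities: v0=-4 v1=2; positions = 6 7

Answer: 6 7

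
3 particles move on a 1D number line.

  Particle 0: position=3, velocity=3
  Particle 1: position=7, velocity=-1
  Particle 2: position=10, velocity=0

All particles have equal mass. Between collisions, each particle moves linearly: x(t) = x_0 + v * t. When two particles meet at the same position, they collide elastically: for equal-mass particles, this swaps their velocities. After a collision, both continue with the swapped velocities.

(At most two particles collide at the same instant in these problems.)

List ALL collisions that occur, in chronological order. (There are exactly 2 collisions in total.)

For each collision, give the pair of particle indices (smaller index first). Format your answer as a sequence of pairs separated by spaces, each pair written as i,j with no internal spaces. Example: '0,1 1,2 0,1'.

Answer: 0,1 1,2

Derivation:
Collision at t=1: particles 0 and 1 swap velocities; positions: p0=6 p1=6 p2=10; velocities now: v0=-1 v1=3 v2=0
Collision at t=7/3: particles 1 and 2 swap velocities; positions: p0=14/3 p1=10 p2=10; velocities now: v0=-1 v1=0 v2=3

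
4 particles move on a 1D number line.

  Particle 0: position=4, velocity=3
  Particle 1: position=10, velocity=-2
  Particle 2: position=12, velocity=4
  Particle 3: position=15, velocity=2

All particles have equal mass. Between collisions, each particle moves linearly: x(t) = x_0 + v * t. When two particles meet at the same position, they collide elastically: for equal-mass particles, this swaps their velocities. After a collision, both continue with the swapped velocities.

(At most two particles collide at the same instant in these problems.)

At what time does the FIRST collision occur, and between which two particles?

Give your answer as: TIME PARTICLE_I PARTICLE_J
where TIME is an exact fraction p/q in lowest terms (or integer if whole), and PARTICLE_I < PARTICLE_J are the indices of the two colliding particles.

Answer: 6/5 0 1

Derivation:
Pair (0,1): pos 4,10 vel 3,-2 -> gap=6, closing at 5/unit, collide at t=6/5
Pair (1,2): pos 10,12 vel -2,4 -> not approaching (rel speed -6 <= 0)
Pair (2,3): pos 12,15 vel 4,2 -> gap=3, closing at 2/unit, collide at t=3/2
Earliest collision: t=6/5 between 0 and 1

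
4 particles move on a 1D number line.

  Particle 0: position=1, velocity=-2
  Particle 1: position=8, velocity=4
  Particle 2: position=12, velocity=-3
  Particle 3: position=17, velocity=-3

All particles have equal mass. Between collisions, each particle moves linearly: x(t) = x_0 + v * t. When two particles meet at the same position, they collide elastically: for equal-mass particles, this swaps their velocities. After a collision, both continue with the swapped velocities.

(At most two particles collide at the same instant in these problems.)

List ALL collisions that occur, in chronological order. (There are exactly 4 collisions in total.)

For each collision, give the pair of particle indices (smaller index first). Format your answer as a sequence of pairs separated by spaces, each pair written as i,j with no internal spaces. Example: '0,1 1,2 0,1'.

Collision at t=4/7: particles 1 and 2 swap velocities; positions: p0=-1/7 p1=72/7 p2=72/7 p3=107/7; velocities now: v0=-2 v1=-3 v2=4 v3=-3
Collision at t=9/7: particles 2 and 3 swap velocities; positions: p0=-11/7 p1=57/7 p2=92/7 p3=92/7; velocities now: v0=-2 v1=-3 v2=-3 v3=4
Collision at t=11: particles 0 and 1 swap velocities; positions: p0=-21 p1=-21 p2=-16 p3=52; velocities now: v0=-3 v1=-2 v2=-3 v3=4
Collision at t=16: particles 1 and 2 swap velocities; positions: p0=-36 p1=-31 p2=-31 p3=72; velocities now: v0=-3 v1=-3 v2=-2 v3=4

Answer: 1,2 2,3 0,1 1,2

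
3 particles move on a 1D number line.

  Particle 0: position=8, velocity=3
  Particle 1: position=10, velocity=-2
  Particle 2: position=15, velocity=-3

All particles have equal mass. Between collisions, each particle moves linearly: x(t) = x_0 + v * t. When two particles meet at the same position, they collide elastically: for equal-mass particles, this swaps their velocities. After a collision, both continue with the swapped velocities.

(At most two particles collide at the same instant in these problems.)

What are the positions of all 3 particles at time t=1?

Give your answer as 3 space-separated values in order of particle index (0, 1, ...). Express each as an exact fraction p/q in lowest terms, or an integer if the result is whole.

Answer: 8 11 12

Derivation:
Collision at t=2/5: particles 0 and 1 swap velocities; positions: p0=46/5 p1=46/5 p2=69/5; velocities now: v0=-2 v1=3 v2=-3
Advance to t=1 (no further collisions before then); velocities: v0=-2 v1=3 v2=-3; positions = 8 11 12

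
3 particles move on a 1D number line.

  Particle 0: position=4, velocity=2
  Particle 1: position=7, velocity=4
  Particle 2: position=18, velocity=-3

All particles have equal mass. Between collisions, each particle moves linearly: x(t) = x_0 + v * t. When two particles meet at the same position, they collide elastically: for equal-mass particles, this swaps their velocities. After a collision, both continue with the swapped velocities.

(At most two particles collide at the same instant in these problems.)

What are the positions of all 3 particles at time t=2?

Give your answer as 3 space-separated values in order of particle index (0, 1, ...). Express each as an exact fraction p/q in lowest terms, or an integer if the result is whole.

Answer: 8 12 15

Derivation:
Collision at t=11/7: particles 1 and 2 swap velocities; positions: p0=50/7 p1=93/7 p2=93/7; velocities now: v0=2 v1=-3 v2=4
Advance to t=2 (no further collisions before then); velocities: v0=2 v1=-3 v2=4; positions = 8 12 15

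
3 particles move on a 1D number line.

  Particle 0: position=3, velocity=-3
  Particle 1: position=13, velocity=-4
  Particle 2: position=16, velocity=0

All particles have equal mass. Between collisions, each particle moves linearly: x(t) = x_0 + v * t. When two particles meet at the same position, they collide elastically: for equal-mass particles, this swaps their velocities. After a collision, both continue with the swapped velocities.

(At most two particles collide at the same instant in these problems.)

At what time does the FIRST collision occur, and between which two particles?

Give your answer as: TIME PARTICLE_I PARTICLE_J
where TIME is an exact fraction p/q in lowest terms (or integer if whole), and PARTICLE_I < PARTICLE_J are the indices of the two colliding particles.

Answer: 10 0 1

Derivation:
Pair (0,1): pos 3,13 vel -3,-4 -> gap=10, closing at 1/unit, collide at t=10
Pair (1,2): pos 13,16 vel -4,0 -> not approaching (rel speed -4 <= 0)
Earliest collision: t=10 between 0 and 1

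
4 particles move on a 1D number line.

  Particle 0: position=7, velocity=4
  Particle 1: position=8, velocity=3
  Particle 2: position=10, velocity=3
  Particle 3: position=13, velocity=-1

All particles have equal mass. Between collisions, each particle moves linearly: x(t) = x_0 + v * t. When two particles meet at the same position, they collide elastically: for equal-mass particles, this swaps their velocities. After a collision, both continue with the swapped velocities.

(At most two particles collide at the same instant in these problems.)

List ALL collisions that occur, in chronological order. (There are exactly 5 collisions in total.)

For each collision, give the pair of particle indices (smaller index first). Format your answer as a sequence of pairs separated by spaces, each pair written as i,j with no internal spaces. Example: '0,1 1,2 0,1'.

Answer: 2,3 0,1 1,2 0,1 2,3

Derivation:
Collision at t=3/4: particles 2 and 3 swap velocities; positions: p0=10 p1=41/4 p2=49/4 p3=49/4; velocities now: v0=4 v1=3 v2=-1 v3=3
Collision at t=1: particles 0 and 1 swap velocities; positions: p0=11 p1=11 p2=12 p3=13; velocities now: v0=3 v1=4 v2=-1 v3=3
Collision at t=6/5: particles 1 and 2 swap velocities; positions: p0=58/5 p1=59/5 p2=59/5 p3=68/5; velocities now: v0=3 v1=-1 v2=4 v3=3
Collision at t=5/4: particles 0 and 1 swap velocities; positions: p0=47/4 p1=47/4 p2=12 p3=55/4; velocities now: v0=-1 v1=3 v2=4 v3=3
Collision at t=3: particles 2 and 3 swap velocities; positions: p0=10 p1=17 p2=19 p3=19; velocities now: v0=-1 v1=3 v2=3 v3=4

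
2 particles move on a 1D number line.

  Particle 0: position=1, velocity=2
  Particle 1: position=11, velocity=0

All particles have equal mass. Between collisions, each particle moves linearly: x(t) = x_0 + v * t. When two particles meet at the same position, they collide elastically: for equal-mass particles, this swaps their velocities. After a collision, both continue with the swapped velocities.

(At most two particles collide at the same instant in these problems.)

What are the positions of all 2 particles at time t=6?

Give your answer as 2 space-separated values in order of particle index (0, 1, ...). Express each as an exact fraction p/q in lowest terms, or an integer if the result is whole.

Collision at t=5: particles 0 and 1 swap velocities; positions: p0=11 p1=11; velocities now: v0=0 v1=2
Advance to t=6 (no further collisions before then); velocities: v0=0 v1=2; positions = 11 13

Answer: 11 13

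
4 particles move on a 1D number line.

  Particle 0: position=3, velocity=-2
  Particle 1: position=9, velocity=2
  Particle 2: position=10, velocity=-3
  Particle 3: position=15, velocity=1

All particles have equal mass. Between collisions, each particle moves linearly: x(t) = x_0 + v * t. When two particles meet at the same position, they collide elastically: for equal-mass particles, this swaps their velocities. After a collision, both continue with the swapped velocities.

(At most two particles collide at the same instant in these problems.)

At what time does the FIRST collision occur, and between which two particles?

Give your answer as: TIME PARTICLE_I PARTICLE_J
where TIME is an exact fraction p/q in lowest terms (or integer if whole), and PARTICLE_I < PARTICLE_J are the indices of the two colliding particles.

Answer: 1/5 1 2

Derivation:
Pair (0,1): pos 3,9 vel -2,2 -> not approaching (rel speed -4 <= 0)
Pair (1,2): pos 9,10 vel 2,-3 -> gap=1, closing at 5/unit, collide at t=1/5
Pair (2,3): pos 10,15 vel -3,1 -> not approaching (rel speed -4 <= 0)
Earliest collision: t=1/5 between 1 and 2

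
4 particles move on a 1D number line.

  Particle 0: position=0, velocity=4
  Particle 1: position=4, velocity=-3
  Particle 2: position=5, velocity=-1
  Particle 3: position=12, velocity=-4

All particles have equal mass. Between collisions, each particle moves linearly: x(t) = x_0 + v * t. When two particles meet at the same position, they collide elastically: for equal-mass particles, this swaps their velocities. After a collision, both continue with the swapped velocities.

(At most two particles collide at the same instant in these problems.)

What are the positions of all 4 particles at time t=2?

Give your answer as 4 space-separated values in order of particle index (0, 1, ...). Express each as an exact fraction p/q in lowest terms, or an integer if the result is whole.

Answer: -2 3 4 8

Derivation:
Collision at t=4/7: particles 0 and 1 swap velocities; positions: p0=16/7 p1=16/7 p2=31/7 p3=68/7; velocities now: v0=-3 v1=4 v2=-1 v3=-4
Collision at t=1: particles 1 and 2 swap velocities; positions: p0=1 p1=4 p2=4 p3=8; velocities now: v0=-3 v1=-1 v2=4 v3=-4
Collision at t=3/2: particles 2 and 3 swap velocities; positions: p0=-1/2 p1=7/2 p2=6 p3=6; velocities now: v0=-3 v1=-1 v2=-4 v3=4
Advance to t=2 (no further collisions before then); velocities: v0=-3 v1=-1 v2=-4 v3=4; positions = -2 3 4 8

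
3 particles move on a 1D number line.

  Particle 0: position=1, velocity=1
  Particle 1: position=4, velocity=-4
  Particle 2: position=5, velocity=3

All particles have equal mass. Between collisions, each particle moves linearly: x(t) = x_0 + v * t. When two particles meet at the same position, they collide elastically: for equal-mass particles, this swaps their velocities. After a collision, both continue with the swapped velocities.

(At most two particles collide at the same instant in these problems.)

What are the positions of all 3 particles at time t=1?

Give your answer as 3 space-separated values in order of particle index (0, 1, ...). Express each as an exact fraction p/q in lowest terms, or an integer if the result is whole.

Answer: 0 2 8

Derivation:
Collision at t=3/5: particles 0 and 1 swap velocities; positions: p0=8/5 p1=8/5 p2=34/5; velocities now: v0=-4 v1=1 v2=3
Advance to t=1 (no further collisions before then); velocities: v0=-4 v1=1 v2=3; positions = 0 2 8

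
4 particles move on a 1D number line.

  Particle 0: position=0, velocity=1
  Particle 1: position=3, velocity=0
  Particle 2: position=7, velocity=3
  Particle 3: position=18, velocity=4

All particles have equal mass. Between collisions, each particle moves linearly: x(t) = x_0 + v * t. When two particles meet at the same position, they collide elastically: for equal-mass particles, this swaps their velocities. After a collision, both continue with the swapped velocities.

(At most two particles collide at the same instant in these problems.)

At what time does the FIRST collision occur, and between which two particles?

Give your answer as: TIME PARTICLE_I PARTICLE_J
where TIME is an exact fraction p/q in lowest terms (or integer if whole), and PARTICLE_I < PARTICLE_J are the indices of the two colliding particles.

Answer: 3 0 1

Derivation:
Pair (0,1): pos 0,3 vel 1,0 -> gap=3, closing at 1/unit, collide at t=3
Pair (1,2): pos 3,7 vel 0,3 -> not approaching (rel speed -3 <= 0)
Pair (2,3): pos 7,18 vel 3,4 -> not approaching (rel speed -1 <= 0)
Earliest collision: t=3 between 0 and 1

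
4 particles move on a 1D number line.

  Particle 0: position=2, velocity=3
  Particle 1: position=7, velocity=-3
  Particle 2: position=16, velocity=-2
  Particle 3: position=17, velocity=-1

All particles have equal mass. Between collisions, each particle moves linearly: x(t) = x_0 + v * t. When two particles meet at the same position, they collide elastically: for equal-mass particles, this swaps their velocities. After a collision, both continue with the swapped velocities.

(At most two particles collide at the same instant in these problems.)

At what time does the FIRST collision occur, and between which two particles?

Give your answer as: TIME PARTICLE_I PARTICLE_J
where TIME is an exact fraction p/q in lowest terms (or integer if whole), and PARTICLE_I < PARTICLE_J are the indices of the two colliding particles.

Pair (0,1): pos 2,7 vel 3,-3 -> gap=5, closing at 6/unit, collide at t=5/6
Pair (1,2): pos 7,16 vel -3,-2 -> not approaching (rel speed -1 <= 0)
Pair (2,3): pos 16,17 vel -2,-1 -> not approaching (rel speed -1 <= 0)
Earliest collision: t=5/6 between 0 and 1

Answer: 5/6 0 1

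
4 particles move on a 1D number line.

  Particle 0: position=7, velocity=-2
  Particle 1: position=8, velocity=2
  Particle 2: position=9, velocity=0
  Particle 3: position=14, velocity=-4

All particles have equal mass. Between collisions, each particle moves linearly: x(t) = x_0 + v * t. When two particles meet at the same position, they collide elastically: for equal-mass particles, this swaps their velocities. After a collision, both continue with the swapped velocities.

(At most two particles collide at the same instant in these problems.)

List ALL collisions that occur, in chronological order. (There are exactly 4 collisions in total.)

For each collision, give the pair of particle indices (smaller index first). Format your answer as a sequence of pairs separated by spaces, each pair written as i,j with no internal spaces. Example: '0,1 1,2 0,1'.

Collision at t=1/2: particles 1 and 2 swap velocities; positions: p0=6 p1=9 p2=9 p3=12; velocities now: v0=-2 v1=0 v2=2 v3=-4
Collision at t=1: particles 2 and 3 swap velocities; positions: p0=5 p1=9 p2=10 p3=10; velocities now: v0=-2 v1=0 v2=-4 v3=2
Collision at t=5/4: particles 1 and 2 swap velocities; positions: p0=9/2 p1=9 p2=9 p3=21/2; velocities now: v0=-2 v1=-4 v2=0 v3=2
Collision at t=7/2: particles 0 and 1 swap velocities; positions: p0=0 p1=0 p2=9 p3=15; velocities now: v0=-4 v1=-2 v2=0 v3=2

Answer: 1,2 2,3 1,2 0,1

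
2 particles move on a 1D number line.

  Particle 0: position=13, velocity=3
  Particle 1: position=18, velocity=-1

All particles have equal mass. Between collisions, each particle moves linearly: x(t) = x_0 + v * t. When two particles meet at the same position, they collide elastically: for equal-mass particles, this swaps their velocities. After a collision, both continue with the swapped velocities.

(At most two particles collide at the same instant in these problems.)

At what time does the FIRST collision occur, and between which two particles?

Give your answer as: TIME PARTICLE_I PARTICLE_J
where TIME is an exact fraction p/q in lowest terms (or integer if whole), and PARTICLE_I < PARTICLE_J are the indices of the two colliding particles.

Answer: 5/4 0 1

Derivation:
Pair (0,1): pos 13,18 vel 3,-1 -> gap=5, closing at 4/unit, collide at t=5/4
Earliest collision: t=5/4 between 0 and 1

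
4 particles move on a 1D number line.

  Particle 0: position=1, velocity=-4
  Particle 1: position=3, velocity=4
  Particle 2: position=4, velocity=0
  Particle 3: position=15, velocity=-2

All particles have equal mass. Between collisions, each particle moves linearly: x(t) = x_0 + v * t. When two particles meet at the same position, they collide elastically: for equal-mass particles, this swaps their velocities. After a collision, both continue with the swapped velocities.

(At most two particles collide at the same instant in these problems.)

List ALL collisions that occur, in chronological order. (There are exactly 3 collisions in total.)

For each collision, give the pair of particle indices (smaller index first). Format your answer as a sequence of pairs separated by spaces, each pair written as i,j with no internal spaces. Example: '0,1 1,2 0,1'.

Answer: 1,2 2,3 1,2

Derivation:
Collision at t=1/4: particles 1 and 2 swap velocities; positions: p0=0 p1=4 p2=4 p3=29/2; velocities now: v0=-4 v1=0 v2=4 v3=-2
Collision at t=2: particles 2 and 3 swap velocities; positions: p0=-7 p1=4 p2=11 p3=11; velocities now: v0=-4 v1=0 v2=-2 v3=4
Collision at t=11/2: particles 1 and 2 swap velocities; positions: p0=-21 p1=4 p2=4 p3=25; velocities now: v0=-4 v1=-2 v2=0 v3=4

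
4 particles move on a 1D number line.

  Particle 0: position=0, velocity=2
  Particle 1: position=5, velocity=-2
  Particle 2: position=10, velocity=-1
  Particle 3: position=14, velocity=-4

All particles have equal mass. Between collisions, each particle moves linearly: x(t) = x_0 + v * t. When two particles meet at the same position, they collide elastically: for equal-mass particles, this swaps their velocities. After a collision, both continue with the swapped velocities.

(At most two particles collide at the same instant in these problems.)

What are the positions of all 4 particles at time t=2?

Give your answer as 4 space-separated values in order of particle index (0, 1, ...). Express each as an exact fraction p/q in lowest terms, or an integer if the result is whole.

Answer: 1 4 6 8

Derivation:
Collision at t=5/4: particles 0 and 1 swap velocities; positions: p0=5/2 p1=5/2 p2=35/4 p3=9; velocities now: v0=-2 v1=2 v2=-1 v3=-4
Collision at t=4/3: particles 2 and 3 swap velocities; positions: p0=7/3 p1=8/3 p2=26/3 p3=26/3; velocities now: v0=-2 v1=2 v2=-4 v3=-1
Advance to t=2 (no further collisions before then); velocities: v0=-2 v1=2 v2=-4 v3=-1; positions = 1 4 6 8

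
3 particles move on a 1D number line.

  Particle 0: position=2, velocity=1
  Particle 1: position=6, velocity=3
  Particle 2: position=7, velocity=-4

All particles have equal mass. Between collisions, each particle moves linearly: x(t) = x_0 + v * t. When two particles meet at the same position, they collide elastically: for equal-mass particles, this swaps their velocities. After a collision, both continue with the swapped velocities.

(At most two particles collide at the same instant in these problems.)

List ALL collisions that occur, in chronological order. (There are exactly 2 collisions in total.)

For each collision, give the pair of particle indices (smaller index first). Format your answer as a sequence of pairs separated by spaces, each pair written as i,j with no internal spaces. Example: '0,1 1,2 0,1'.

Answer: 1,2 0,1

Derivation:
Collision at t=1/7: particles 1 and 2 swap velocities; positions: p0=15/7 p1=45/7 p2=45/7; velocities now: v0=1 v1=-4 v2=3
Collision at t=1: particles 0 and 1 swap velocities; positions: p0=3 p1=3 p2=9; velocities now: v0=-4 v1=1 v2=3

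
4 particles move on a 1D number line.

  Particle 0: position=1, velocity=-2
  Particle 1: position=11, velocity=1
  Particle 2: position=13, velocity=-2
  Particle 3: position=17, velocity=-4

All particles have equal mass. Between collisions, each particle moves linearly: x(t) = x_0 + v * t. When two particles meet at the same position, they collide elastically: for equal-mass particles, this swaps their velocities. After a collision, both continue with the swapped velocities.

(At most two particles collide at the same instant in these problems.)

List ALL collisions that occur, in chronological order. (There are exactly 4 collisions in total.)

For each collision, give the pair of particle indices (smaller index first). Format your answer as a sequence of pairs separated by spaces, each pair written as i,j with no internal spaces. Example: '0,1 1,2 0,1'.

Collision at t=2/3: particles 1 and 2 swap velocities; positions: p0=-1/3 p1=35/3 p2=35/3 p3=43/3; velocities now: v0=-2 v1=-2 v2=1 v3=-4
Collision at t=6/5: particles 2 and 3 swap velocities; positions: p0=-7/5 p1=53/5 p2=61/5 p3=61/5; velocities now: v0=-2 v1=-2 v2=-4 v3=1
Collision at t=2: particles 1 and 2 swap velocities; positions: p0=-3 p1=9 p2=9 p3=13; velocities now: v0=-2 v1=-4 v2=-2 v3=1
Collision at t=8: particles 0 and 1 swap velocities; positions: p0=-15 p1=-15 p2=-3 p3=19; velocities now: v0=-4 v1=-2 v2=-2 v3=1

Answer: 1,2 2,3 1,2 0,1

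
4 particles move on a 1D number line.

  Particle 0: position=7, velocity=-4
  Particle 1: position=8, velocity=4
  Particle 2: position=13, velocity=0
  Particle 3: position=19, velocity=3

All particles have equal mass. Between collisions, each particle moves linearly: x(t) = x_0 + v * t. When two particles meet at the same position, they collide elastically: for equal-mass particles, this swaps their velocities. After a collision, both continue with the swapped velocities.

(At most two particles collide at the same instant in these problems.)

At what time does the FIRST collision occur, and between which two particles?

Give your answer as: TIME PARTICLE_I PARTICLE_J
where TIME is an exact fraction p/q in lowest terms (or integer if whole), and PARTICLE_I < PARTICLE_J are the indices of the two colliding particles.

Pair (0,1): pos 7,8 vel -4,4 -> not approaching (rel speed -8 <= 0)
Pair (1,2): pos 8,13 vel 4,0 -> gap=5, closing at 4/unit, collide at t=5/4
Pair (2,3): pos 13,19 vel 0,3 -> not approaching (rel speed -3 <= 0)
Earliest collision: t=5/4 between 1 and 2

Answer: 5/4 1 2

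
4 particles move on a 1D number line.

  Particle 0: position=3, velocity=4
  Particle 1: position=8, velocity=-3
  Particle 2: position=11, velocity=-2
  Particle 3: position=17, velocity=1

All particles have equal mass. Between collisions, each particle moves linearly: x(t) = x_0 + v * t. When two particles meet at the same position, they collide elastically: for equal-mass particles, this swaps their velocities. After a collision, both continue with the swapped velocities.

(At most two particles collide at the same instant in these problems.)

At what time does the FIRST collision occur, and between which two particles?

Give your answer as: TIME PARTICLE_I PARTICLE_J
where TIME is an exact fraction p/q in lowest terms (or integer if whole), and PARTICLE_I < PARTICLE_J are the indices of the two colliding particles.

Answer: 5/7 0 1

Derivation:
Pair (0,1): pos 3,8 vel 4,-3 -> gap=5, closing at 7/unit, collide at t=5/7
Pair (1,2): pos 8,11 vel -3,-2 -> not approaching (rel speed -1 <= 0)
Pair (2,3): pos 11,17 vel -2,1 -> not approaching (rel speed -3 <= 0)
Earliest collision: t=5/7 between 0 and 1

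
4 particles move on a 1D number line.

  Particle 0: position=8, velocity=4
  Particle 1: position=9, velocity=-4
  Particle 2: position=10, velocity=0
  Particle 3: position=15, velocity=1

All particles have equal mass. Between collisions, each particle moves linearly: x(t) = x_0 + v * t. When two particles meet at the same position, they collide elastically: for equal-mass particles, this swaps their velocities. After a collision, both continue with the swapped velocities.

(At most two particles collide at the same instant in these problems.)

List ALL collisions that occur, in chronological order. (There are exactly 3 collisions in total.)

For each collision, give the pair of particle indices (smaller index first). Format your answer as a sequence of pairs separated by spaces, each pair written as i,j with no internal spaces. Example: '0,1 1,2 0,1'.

Collision at t=1/8: particles 0 and 1 swap velocities; positions: p0=17/2 p1=17/2 p2=10 p3=121/8; velocities now: v0=-4 v1=4 v2=0 v3=1
Collision at t=1/2: particles 1 and 2 swap velocities; positions: p0=7 p1=10 p2=10 p3=31/2; velocities now: v0=-4 v1=0 v2=4 v3=1
Collision at t=7/3: particles 2 and 3 swap velocities; positions: p0=-1/3 p1=10 p2=52/3 p3=52/3; velocities now: v0=-4 v1=0 v2=1 v3=4

Answer: 0,1 1,2 2,3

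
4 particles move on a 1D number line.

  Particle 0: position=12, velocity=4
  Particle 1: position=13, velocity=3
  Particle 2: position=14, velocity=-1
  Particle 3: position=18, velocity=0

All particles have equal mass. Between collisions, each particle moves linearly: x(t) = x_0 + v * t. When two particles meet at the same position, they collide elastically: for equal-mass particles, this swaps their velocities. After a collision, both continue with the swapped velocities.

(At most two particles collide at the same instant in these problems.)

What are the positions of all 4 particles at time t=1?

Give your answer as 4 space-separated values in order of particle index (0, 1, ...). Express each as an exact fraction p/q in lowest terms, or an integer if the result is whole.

Collision at t=1/4: particles 1 and 2 swap velocities; positions: p0=13 p1=55/4 p2=55/4 p3=18; velocities now: v0=4 v1=-1 v2=3 v3=0
Collision at t=2/5: particles 0 and 1 swap velocities; positions: p0=68/5 p1=68/5 p2=71/5 p3=18; velocities now: v0=-1 v1=4 v2=3 v3=0
Collision at t=1: particles 1 and 2 swap velocities; positions: p0=13 p1=16 p2=16 p3=18; velocities now: v0=-1 v1=3 v2=4 v3=0
Advance to t=1 (no further collisions before then); velocities: v0=-1 v1=3 v2=4 v3=0; positions = 13 16 16 18

Answer: 13 16 16 18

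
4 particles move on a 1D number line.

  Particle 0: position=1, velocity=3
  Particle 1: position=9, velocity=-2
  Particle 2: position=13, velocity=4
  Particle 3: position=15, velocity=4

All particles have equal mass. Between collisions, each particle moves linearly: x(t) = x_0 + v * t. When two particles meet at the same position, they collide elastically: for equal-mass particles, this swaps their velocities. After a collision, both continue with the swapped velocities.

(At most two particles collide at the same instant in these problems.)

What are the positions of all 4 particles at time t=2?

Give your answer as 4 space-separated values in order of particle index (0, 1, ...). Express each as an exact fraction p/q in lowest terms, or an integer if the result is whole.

Answer: 5 7 21 23

Derivation:
Collision at t=8/5: particles 0 and 1 swap velocities; positions: p0=29/5 p1=29/5 p2=97/5 p3=107/5; velocities now: v0=-2 v1=3 v2=4 v3=4
Advance to t=2 (no further collisions before then); velocities: v0=-2 v1=3 v2=4 v3=4; positions = 5 7 21 23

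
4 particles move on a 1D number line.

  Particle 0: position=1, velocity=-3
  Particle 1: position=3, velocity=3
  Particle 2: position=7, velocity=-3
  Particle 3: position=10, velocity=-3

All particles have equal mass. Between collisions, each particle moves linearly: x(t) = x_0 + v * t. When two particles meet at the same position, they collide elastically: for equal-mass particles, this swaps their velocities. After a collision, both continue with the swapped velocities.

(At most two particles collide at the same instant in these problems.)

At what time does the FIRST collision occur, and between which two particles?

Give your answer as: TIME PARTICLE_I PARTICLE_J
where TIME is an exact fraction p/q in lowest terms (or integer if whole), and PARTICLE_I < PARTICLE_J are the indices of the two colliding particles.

Answer: 2/3 1 2

Derivation:
Pair (0,1): pos 1,3 vel -3,3 -> not approaching (rel speed -6 <= 0)
Pair (1,2): pos 3,7 vel 3,-3 -> gap=4, closing at 6/unit, collide at t=2/3
Pair (2,3): pos 7,10 vel -3,-3 -> not approaching (rel speed 0 <= 0)
Earliest collision: t=2/3 between 1 and 2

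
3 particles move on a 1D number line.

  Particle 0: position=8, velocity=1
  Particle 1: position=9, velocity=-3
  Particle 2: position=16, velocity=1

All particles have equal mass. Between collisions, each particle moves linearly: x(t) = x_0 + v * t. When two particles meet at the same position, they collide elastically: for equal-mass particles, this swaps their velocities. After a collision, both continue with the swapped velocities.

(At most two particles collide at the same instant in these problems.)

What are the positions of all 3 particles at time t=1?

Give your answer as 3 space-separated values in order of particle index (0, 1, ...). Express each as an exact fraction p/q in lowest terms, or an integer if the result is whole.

Answer: 6 9 17

Derivation:
Collision at t=1/4: particles 0 and 1 swap velocities; positions: p0=33/4 p1=33/4 p2=65/4; velocities now: v0=-3 v1=1 v2=1
Advance to t=1 (no further collisions before then); velocities: v0=-3 v1=1 v2=1; positions = 6 9 17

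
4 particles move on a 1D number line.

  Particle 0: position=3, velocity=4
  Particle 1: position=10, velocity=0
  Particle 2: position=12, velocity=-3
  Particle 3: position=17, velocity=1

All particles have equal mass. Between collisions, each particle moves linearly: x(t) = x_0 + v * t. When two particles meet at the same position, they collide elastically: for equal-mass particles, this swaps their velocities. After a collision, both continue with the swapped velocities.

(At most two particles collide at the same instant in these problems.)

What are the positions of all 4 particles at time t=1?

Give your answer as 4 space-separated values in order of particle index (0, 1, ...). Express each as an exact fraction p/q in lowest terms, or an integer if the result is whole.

Answer: 7 9 10 18

Derivation:
Collision at t=2/3: particles 1 and 2 swap velocities; positions: p0=17/3 p1=10 p2=10 p3=53/3; velocities now: v0=4 v1=-3 v2=0 v3=1
Advance to t=1 (no further collisions before then); velocities: v0=4 v1=-3 v2=0 v3=1; positions = 7 9 10 18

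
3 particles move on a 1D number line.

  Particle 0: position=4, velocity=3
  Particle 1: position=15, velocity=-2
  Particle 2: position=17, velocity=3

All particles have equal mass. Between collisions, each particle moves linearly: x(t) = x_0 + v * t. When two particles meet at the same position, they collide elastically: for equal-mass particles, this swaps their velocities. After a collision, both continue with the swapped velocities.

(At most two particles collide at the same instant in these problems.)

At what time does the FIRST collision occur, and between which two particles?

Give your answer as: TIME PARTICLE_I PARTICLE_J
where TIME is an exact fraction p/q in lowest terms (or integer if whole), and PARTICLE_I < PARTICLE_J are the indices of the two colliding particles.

Answer: 11/5 0 1

Derivation:
Pair (0,1): pos 4,15 vel 3,-2 -> gap=11, closing at 5/unit, collide at t=11/5
Pair (1,2): pos 15,17 vel -2,3 -> not approaching (rel speed -5 <= 0)
Earliest collision: t=11/5 between 0 and 1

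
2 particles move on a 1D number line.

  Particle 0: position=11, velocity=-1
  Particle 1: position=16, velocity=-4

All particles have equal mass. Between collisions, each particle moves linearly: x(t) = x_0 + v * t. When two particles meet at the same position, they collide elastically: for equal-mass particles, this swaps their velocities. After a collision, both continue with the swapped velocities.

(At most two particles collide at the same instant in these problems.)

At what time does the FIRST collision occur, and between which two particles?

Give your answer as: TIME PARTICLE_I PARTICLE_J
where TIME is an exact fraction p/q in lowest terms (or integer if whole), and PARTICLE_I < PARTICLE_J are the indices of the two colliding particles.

Pair (0,1): pos 11,16 vel -1,-4 -> gap=5, closing at 3/unit, collide at t=5/3
Earliest collision: t=5/3 between 0 and 1

Answer: 5/3 0 1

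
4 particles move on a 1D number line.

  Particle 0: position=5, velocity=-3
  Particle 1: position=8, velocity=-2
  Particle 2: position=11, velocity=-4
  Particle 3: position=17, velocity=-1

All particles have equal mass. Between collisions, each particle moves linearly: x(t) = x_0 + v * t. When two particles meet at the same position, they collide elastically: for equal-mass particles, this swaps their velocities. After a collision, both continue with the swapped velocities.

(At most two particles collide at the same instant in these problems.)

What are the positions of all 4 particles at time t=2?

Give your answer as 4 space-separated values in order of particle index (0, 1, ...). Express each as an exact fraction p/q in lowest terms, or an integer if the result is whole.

Collision at t=3/2: particles 1 and 2 swap velocities; positions: p0=1/2 p1=5 p2=5 p3=31/2; velocities now: v0=-3 v1=-4 v2=-2 v3=-1
Advance to t=2 (no further collisions before then); velocities: v0=-3 v1=-4 v2=-2 v3=-1; positions = -1 3 4 15

Answer: -1 3 4 15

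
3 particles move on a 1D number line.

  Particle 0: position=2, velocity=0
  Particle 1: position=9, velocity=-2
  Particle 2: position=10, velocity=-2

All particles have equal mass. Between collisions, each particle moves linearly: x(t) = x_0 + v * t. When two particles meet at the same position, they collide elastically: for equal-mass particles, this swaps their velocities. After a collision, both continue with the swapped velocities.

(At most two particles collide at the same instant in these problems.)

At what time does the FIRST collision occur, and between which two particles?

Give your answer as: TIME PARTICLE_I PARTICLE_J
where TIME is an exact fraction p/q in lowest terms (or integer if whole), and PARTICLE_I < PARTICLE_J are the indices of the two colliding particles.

Answer: 7/2 0 1

Derivation:
Pair (0,1): pos 2,9 vel 0,-2 -> gap=7, closing at 2/unit, collide at t=7/2
Pair (1,2): pos 9,10 vel -2,-2 -> not approaching (rel speed 0 <= 0)
Earliest collision: t=7/2 between 0 and 1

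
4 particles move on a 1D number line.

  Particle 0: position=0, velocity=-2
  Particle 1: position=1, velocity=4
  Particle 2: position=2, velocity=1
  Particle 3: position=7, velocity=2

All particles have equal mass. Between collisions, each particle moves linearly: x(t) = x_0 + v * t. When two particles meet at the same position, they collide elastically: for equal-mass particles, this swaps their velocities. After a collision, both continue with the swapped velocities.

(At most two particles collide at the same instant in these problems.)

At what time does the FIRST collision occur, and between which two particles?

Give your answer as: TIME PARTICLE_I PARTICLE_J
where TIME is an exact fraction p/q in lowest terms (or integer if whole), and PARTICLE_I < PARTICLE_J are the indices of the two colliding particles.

Answer: 1/3 1 2

Derivation:
Pair (0,1): pos 0,1 vel -2,4 -> not approaching (rel speed -6 <= 0)
Pair (1,2): pos 1,2 vel 4,1 -> gap=1, closing at 3/unit, collide at t=1/3
Pair (2,3): pos 2,7 vel 1,2 -> not approaching (rel speed -1 <= 0)
Earliest collision: t=1/3 between 1 and 2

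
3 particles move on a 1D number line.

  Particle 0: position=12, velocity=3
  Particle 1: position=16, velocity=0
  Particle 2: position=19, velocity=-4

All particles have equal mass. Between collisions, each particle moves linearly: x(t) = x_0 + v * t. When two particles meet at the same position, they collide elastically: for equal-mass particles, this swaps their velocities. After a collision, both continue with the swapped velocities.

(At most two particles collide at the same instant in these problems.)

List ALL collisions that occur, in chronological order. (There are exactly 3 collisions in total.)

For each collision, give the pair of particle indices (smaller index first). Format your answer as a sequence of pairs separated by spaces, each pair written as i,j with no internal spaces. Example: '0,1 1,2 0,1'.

Answer: 1,2 0,1 1,2

Derivation:
Collision at t=3/4: particles 1 and 2 swap velocities; positions: p0=57/4 p1=16 p2=16; velocities now: v0=3 v1=-4 v2=0
Collision at t=1: particles 0 and 1 swap velocities; positions: p0=15 p1=15 p2=16; velocities now: v0=-4 v1=3 v2=0
Collision at t=4/3: particles 1 and 2 swap velocities; positions: p0=41/3 p1=16 p2=16; velocities now: v0=-4 v1=0 v2=3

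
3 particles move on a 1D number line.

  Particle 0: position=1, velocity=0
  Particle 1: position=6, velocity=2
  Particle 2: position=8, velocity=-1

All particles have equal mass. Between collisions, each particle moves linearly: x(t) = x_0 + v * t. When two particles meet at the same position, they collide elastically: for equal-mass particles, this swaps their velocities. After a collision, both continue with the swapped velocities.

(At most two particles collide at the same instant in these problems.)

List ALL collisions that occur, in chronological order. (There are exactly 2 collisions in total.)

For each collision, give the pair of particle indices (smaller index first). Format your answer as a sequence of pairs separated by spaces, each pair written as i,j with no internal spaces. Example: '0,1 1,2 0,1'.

Answer: 1,2 0,1

Derivation:
Collision at t=2/3: particles 1 and 2 swap velocities; positions: p0=1 p1=22/3 p2=22/3; velocities now: v0=0 v1=-1 v2=2
Collision at t=7: particles 0 and 1 swap velocities; positions: p0=1 p1=1 p2=20; velocities now: v0=-1 v1=0 v2=2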